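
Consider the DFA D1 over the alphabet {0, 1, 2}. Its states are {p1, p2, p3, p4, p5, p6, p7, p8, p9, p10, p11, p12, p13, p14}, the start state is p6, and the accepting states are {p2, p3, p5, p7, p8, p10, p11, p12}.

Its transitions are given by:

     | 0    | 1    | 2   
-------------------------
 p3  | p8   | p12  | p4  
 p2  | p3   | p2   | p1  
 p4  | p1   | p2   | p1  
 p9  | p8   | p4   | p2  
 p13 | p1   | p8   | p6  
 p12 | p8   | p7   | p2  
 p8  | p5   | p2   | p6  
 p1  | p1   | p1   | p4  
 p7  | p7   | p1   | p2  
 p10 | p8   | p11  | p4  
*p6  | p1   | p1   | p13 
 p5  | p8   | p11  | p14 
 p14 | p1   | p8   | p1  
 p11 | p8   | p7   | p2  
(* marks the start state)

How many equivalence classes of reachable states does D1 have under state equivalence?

Reachable states from the start: {p1,p2,p3,p4,p5,p6,p7,p8,p11,p12,p13,p14}. Unreachable: {p9,p10} — drop them.
P0 = {p2,p3,p5,p7,p8,p11,p12} | {p1,p4,p6,p13,p14}.
On input 1, block {p2,p3,p5,p7,p8,p11,p12} splits into {p2,p3,p5,p8,p11,p12} and {p7}.
Split {p2,p3,p5,p8,p11,p12} by δ(·,1) → {p2,p3,p5,p8} and {p11,p12}.
Refine {p2,p3,p5,p8} on symbol 1: members go to different blocks, giving {p2,p8} and {p3,p5}.
On input 1, block {p1,p4,p6,p13,p14} splits into {p4,p13,p14} and {p1,p6}.
No further refinement is possible. Final partition (6 blocks): {p2,p8} | {p4,p13,p14} | {p7} | {p11,p12} | {p3,p5} | {p1,p6}.

6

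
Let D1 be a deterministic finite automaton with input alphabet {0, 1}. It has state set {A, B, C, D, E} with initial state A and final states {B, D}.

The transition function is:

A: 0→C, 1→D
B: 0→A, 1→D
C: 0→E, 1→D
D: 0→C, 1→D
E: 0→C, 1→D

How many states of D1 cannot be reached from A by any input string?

1

No path from A leads to B; the other 4 states are all reachable.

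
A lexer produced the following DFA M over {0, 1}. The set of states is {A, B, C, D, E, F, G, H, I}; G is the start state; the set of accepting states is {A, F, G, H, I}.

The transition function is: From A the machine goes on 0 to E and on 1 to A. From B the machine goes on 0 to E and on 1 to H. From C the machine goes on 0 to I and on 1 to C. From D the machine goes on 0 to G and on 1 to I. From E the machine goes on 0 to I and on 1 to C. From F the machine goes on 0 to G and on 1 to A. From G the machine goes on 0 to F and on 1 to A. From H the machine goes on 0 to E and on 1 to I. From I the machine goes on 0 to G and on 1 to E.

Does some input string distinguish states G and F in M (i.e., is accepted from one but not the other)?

No

Reachable states from the start: {A,C,E,F,G,I}. Unreachable: {B,D,H} — drop them.
P0 = {A,F,G,I} | {C,E}.
On input 0, block {A,F,G,I} splits into {F,G,I} and {A}.
On input 1, block {F,G,I} splits into {F,G} and {I}.
Stable partition: {F,G} | {C,E} | {A} | {I} — 4 equivalence classes.
G and F lie in the same block of the stable partition, so they are equivalent — no string distinguishes them.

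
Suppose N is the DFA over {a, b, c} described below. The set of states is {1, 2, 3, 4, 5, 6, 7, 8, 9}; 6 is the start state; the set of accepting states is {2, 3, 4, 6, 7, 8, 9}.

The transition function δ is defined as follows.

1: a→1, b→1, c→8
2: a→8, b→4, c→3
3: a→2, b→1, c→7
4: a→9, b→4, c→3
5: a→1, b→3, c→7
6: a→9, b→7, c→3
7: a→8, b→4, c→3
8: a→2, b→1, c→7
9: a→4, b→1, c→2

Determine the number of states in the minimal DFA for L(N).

3

First remove the unreachable states {5}; 8 states remain.
P0 = {2,3,4,6,7,8,9} | {1}.
On input b, block {2,3,4,6,7,8,9} splits into {2,4,6,7} and {3,8,9}.
The partition is now stable with 3 blocks: {2,4,6,7} | {1} | {3,8,9}.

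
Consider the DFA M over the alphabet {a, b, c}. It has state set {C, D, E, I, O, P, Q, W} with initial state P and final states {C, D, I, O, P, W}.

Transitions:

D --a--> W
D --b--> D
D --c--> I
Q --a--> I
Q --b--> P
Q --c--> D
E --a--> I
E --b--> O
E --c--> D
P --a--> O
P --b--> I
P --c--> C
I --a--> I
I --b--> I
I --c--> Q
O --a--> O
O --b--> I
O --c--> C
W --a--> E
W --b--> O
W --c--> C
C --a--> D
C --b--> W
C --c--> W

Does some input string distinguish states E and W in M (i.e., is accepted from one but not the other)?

Yes

All states are reachable from the start state.
Start with accepting vs non-accepting: {C,D,I,O,P,W} | {E,Q}.
Split {C,D,I,O,P,W} by δ(·,a) → {C,D,I,O,P} and {W}.
Refine {C,D,I,O,P} on symbol a: members go to different blocks, giving {C,I,O,P} and {D}.
Refine {C,I,O,P} on symbol a: members go to different blocks, giving {I,O,P} and {C}.
Refine {I,O,P} on symbol c: members go to different blocks, giving {O,P} and {I}.
No further refinement is possible. Final partition (6 blocks): {O,P} | {E,Q} | {W} | {D} | {C} | {I}.
E and W end up in different blocks, so they are distinguishable. For instance, the string 'ε' is accepted from only W.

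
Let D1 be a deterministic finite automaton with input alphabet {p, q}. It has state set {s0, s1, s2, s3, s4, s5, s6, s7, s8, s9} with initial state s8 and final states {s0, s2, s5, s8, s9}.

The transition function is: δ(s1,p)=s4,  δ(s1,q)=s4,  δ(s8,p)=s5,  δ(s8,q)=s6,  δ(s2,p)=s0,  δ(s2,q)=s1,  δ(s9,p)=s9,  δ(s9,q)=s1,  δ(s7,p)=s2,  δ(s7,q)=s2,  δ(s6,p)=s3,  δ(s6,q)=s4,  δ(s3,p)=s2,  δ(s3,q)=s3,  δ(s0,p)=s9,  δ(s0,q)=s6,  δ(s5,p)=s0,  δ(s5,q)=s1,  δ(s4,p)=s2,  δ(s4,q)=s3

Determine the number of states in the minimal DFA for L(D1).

States {s7} cannot be reached from the start state, so discard them.
P0 = {s0,s2,s5,s8,s9} | {s1,s3,s4,s6}.
Refine {s1,s3,s4,s6} on symbol p: members go to different blocks, giving {s1,s6} and {s3,s4}.
No further refinement is possible. Final partition (3 blocks): {s0,s2,s5,s8,s9} | {s1,s6} | {s3,s4}.

3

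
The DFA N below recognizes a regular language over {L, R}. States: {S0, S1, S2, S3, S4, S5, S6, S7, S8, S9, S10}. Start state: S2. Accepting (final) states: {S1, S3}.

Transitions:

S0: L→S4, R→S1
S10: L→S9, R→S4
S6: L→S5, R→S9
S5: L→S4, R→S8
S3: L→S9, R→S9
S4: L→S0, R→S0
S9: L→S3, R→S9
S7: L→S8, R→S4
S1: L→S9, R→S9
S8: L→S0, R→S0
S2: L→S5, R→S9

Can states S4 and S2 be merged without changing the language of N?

States {S6,S7,S10} cannot be reached from the start state, so discard them.
Start with accepting vs non-accepting: {S1,S3} | {S0,S2,S4,S5,S8,S9}.
Refine {S0,S2,S4,S5,S8,S9} on symbol L: members go to different blocks, giving {S0,S2,S4,S5,S8} and {S9}.
On input R, block {S0,S2,S4,S5,S8} splits into {S4,S5,S8} and {S0} and {S2}.
On input L, block {S4,S5,S8} splits into {S4,S8} and {S5}.
No further refinement is possible. Final partition (6 blocks): {S1,S3} | {S4,S8} | {S9} | {S0} | {S2} | {S5}.
S4 and S2 end up in different blocks, so they are distinguishable. For instance, the string 'LR' is accepted from only S4.

No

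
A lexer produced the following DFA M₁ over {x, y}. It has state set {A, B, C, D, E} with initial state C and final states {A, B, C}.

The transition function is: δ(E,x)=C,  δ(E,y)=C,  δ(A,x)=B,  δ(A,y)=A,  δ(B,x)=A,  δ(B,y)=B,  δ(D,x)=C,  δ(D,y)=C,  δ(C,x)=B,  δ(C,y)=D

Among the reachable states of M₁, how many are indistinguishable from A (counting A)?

States {E} cannot be reached from the start state, so discard them.
P0 = {A,B,C} | {D}.
Split {A,B,C} by δ(·,y) → {A,B} and {C}.
The partition is now stable with 3 blocks: {A,B} | {D} | {C}.
The equivalence class containing A is {A,B}, of size 2.

2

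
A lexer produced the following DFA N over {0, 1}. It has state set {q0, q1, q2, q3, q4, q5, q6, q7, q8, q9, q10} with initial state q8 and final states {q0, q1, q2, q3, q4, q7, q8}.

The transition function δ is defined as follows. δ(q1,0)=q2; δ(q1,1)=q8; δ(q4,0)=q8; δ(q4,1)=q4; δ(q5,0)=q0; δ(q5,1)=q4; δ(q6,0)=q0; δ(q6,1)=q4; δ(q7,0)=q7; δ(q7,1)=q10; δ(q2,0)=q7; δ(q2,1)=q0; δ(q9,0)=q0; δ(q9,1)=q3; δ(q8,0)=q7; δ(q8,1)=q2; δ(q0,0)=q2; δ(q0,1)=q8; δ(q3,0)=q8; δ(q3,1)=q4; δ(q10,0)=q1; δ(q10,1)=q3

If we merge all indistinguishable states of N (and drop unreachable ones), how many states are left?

6

States {q5,q6,q9} cannot be reached from the start state, so discard them.
Initial partition by acceptance: {q0,q1,q2,q3,q4,q7,q8} | {q10}.
On input 1, block {q0,q1,q2,q3,q4,q7,q8} splits into {q0,q1,q2,q3,q4,q8} and {q7}.
Split {q0,q1,q2,q3,q4,q8} by δ(·,0) → {q0,q1,q3,q4} and {q2,q8}.
Split {q0,q1,q3,q4} by δ(·,1) → {q0,q1} and {q3,q4}.
Split {q2,q8} by δ(·,1) → {q2} and {q8}.
Stable partition: {q0,q1} | {q10} | {q7} | {q2} | {q3,q4} | {q8} — 6 equivalence classes.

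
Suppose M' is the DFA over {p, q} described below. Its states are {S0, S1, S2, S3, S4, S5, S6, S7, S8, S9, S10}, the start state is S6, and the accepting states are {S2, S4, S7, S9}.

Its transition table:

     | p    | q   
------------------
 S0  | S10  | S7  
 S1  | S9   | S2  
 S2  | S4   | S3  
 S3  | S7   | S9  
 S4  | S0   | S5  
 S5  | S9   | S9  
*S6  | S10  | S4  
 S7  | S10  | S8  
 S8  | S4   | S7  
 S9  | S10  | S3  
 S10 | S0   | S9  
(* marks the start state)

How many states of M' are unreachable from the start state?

Starting at S6 and following transitions, the reachable set is {S0, S3, S4, S5, S6, S7, S8, S9, S10}. That leaves S1, S2 unreachable — 2 in total.

2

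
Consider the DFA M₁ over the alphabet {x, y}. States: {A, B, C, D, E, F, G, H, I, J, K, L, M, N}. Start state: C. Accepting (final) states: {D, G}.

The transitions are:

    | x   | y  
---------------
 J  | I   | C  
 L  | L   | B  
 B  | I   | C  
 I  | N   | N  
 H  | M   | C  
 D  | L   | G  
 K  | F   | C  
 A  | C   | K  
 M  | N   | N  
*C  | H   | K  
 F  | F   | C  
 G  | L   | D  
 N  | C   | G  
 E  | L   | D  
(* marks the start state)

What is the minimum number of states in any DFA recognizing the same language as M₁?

States {A,E,J} cannot be reached from the start state, so discard them.
Initial partition by acceptance: {D,G} | {B,C,F,H,I,K,L,M,N}.
Split {B,C,F,H,I,K,L,M,N} by δ(·,y) → {B,C,F,H,I,K,L,M} and {N}.
Refine {B,C,F,H,I,K,L,M} on symbol x: members go to different blocks, giving {B,C,F,H,K,L} and {I,M}.
Split {B,C,F,H,K,L} by δ(·,x) → {C,F,K,L} and {B,H}.
Split {C,F,K,L} by δ(·,x) → {F,K,L} and {C}.
On input y, block {F,K,L} splits into {F,K} and {L}.
No further refinement is possible. Final partition (7 blocks): {D,G} | {F,K} | {N} | {I,M} | {B,H} | {C} | {L}.

7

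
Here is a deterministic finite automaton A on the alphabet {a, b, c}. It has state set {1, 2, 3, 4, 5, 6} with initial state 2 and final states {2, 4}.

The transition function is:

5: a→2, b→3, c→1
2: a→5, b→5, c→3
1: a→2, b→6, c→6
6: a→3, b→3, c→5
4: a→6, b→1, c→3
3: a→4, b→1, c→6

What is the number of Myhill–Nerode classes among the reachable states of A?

6

All states are reachable from the start state.
P0 = {2,4} | {1,3,5,6}.
Refine {1,3,5,6} on symbol a: members go to different blocks, giving {1,3,5} and {6}.
Split {2,4} by δ(·,a) → {2} and {4}.
Split {1,3,5} by δ(·,a) → {1,5} and {3}.
On input b, block {1,5} splits into {1} and {5}.
Stable partition: {2} | {1} | {6} | {4} | {3} | {5} — 6 equivalence classes.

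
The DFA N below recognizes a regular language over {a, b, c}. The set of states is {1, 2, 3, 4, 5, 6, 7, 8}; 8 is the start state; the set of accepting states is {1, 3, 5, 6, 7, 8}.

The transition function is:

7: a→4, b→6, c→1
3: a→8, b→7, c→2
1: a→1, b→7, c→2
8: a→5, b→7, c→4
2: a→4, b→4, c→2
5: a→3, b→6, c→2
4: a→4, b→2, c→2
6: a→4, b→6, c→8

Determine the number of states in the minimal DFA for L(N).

3

Every state is reachable, so we keep all 8.
Start with accepting vs non-accepting: {1,3,5,6,7,8} | {2,4}.
Split {1,3,5,6,7,8} by δ(·,a) → {1,3,5,8} and {6,7}.
No further refinement is possible. Final partition (3 blocks): {1,3,5,8} | {2,4} | {6,7}.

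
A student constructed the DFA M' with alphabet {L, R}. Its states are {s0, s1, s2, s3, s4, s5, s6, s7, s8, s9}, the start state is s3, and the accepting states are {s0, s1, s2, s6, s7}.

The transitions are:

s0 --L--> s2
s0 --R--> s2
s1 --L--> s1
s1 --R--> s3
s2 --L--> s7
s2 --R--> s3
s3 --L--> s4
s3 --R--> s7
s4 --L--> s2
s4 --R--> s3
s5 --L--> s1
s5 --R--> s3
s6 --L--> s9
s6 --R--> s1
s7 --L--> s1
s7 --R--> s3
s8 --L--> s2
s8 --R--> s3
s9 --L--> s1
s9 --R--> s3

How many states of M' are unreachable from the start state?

5

BFS from s3 reaches {s1, s2, s3, s4, s7}; the 5 state(s) s0, s5, s6, s8, s9 are never visited.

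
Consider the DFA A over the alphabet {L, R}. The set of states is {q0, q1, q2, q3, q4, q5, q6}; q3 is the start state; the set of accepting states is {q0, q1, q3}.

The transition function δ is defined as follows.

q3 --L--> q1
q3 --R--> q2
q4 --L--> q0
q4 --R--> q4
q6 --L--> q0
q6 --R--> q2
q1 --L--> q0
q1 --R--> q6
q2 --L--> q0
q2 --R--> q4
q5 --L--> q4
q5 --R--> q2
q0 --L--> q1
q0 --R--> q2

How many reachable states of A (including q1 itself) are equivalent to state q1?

3

Reachable states from the start: {q0,q1,q2,q3,q4,q6}. Unreachable: {q5} — drop them.
Start with accepting vs non-accepting: {q0,q1,q3} | {q2,q4,q6}.
No further refinement is possible. Final partition (2 blocks): {q0,q1,q3} | {q2,q4,q6}.
State q1 belongs to the block {q0,q1,q3}, which has 3 states.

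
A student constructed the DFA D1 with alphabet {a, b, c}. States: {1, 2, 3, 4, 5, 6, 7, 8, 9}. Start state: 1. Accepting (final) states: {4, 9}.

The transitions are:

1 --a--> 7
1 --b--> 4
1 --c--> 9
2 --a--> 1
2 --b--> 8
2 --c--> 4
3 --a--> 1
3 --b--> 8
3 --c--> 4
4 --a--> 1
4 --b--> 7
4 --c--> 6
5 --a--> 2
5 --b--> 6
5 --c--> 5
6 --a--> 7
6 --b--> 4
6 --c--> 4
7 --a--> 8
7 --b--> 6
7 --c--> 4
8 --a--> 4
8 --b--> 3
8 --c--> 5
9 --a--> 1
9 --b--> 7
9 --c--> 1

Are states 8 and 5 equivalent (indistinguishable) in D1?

No

Every state is reachable, so we keep all 9.
Start with accepting vs non-accepting: {4,9} | {1,2,3,5,6,7,8}.
Split {1,2,3,5,6,7,8} by δ(·,a) → {1,2,3,5,6,7} and {8}.
On input a, block {1,2,3,5,6,7} splits into {1,2,3,5,6} and {7}.
Refine {1,2,3,5,6} on symbol a: members go to different blocks, giving {2,3,5} and {1,6}.
Refine {2,3,5} on symbol a: members go to different blocks, giving {2,3} and {5}.
The partition is now stable with 6 blocks: {4,9} | {2,3} | {8} | {7} | {1,6} | {5}.
8 and 5 end up in different blocks, so they are distinguishable. For instance, the string 'a' is accepted from only 8.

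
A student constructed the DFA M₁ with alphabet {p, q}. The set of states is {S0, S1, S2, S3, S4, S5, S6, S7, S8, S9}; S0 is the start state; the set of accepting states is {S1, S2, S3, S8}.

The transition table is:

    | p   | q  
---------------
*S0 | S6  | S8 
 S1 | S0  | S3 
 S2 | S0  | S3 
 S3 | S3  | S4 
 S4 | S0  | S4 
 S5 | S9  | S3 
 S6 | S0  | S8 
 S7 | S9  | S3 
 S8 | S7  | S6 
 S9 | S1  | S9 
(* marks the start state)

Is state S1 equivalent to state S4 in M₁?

No

States {S2,S5} cannot be reached from the start state, so discard them.
Start with accepting vs non-accepting: {S1,S3,S8} | {S0,S4,S6,S7,S9}.
Refine {S1,S3,S8} on symbol p: members go to different blocks, giving {S1,S8} and {S3}.
Split {S1,S8} by δ(·,q) → {S1} and {S8}.
Split {S0,S4,S6,S7,S9} by δ(·,p) → {S0,S4,S6,S7} and {S9}.
Split {S0,S4,S6,S7} by δ(·,p) → {S0,S4,S6} and {S7}.
Refine {S0,S4,S6} on symbol q: members go to different blocks, giving {S0,S6} and {S4}.
The partition is now stable with 7 blocks: {S1} | {S0,S6} | {S3} | {S8} | {S9} | {S7} | {S4}.
S1 and S4 end up in different blocks, so they are distinguishable. For instance, the string 'ε' is accepted from only S1.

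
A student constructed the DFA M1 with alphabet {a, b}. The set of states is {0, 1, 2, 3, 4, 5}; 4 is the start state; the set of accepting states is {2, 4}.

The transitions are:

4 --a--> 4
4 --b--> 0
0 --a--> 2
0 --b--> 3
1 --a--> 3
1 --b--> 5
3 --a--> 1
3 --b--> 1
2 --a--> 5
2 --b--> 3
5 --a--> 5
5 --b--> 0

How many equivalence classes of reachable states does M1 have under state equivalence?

Start with accepting vs non-accepting: {2,4} | {0,1,3,5}.
Split {2,4} by δ(·,a) → {2} and {4}.
Split {0,1,3,5} by δ(·,a) → {1,3,5} and {0}.
Refine {1,3,5} on symbol b: members go to different blocks, giving {1,3} and {5}.
Split {1,3} by δ(·,b) → {1} and {3}.
The partition is now stable with 6 blocks: {2} | {1} | {4} | {0} | {5} | {3}.

6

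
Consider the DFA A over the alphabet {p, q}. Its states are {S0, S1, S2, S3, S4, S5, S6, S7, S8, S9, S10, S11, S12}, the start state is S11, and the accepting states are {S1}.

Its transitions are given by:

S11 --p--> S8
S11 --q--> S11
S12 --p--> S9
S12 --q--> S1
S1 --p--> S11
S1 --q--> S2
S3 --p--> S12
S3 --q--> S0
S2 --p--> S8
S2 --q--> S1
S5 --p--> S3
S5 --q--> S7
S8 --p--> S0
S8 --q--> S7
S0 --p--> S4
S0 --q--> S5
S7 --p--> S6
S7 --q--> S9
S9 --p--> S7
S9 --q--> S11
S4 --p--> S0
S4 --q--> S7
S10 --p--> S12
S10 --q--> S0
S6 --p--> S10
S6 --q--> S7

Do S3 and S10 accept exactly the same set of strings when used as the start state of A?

Yes

All states are reachable from the start state.
Start with accepting vs non-accepting: {S1} | {S0,S2,S3,S4,S5,S6,S7,S8,S9,S10,S11,S12}.
On input q, block {S0,S2,S3,S4,S5,S6,S7,S8,S9,S10,S11,S12} splits into {S0,S3,S4,S5,S6,S7,S8,S9,S10,S11} and {S2,S12}.
Split {S0,S3,S4,S5,S6,S7,S8,S9,S10,S11} by δ(·,p) → {S0,S4,S5,S6,S7,S8,S9,S11} and {S3,S10}.
On input p, block {S0,S4,S5,S6,S7,S8,S9,S11} splits into {S0,S4,S7,S8,S9,S11} and {S5,S6}.
Refine {S0,S4,S7,S8,S9,S11} on symbol p: members go to different blocks, giving {S0,S4,S8,S9,S11} and {S7}.
Split {S0,S4,S8,S9,S11} by δ(·,p) → {S0,S4,S8,S11} and {S9}.
On input q, block {S0,S4,S8,S11} splits into {S4,S8} and {S0} and {S11}.
Refine {S2,S12} on symbol p: members go to different blocks, giving {S2} and {S12}.
No further refinement is possible. Final partition (10 blocks): {S1} | {S4,S8} | {S2} | {S3,S10} | {S5,S6} | {S7} | {S9} | {S0} | {S11} | {S12}.
S3 and S10 lie in the same block of the stable partition, so they are equivalent — no string distinguishes them.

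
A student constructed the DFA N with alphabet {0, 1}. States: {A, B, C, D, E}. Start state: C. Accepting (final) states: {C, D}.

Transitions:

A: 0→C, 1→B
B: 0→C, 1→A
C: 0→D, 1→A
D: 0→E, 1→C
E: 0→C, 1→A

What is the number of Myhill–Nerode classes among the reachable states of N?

3

P0 = {C,D} | {A,B,E}.
Refine {C,D} on symbol 0: members go to different blocks, giving {C} and {D}.
No further refinement is possible. Final partition (3 blocks): {C} | {A,B,E} | {D}.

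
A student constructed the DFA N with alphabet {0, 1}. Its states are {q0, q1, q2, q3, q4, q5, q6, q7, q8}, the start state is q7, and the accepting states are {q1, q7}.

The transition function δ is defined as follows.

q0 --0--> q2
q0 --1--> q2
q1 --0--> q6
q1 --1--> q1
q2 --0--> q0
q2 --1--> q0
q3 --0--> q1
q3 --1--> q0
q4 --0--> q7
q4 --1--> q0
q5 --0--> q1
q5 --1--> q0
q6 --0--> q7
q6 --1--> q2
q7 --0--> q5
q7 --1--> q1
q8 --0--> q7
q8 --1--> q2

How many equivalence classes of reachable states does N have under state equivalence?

Reachable states from the start: {q0,q1,q2,q5,q6,q7}. Unreachable: {q3,q4,q8} — drop them.
P0 = {q1,q7} | {q0,q2,q5,q6}.
On input 0, block {q0,q2,q5,q6} splits into {q0,q2} and {q5,q6}.
Stable partition: {q1,q7} | {q0,q2} | {q5,q6} — 3 equivalence classes.

3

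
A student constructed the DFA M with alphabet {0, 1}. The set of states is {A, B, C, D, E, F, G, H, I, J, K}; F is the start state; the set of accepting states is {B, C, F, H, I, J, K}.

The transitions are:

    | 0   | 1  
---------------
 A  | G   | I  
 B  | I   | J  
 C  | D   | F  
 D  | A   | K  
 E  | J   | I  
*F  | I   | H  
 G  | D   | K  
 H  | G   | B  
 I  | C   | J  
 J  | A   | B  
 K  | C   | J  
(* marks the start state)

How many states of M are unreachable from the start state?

Starting at F and following transitions, the reachable set is {A, B, C, D, F, G, H, I, J, K}. That leaves E unreachable — 1 in total.

1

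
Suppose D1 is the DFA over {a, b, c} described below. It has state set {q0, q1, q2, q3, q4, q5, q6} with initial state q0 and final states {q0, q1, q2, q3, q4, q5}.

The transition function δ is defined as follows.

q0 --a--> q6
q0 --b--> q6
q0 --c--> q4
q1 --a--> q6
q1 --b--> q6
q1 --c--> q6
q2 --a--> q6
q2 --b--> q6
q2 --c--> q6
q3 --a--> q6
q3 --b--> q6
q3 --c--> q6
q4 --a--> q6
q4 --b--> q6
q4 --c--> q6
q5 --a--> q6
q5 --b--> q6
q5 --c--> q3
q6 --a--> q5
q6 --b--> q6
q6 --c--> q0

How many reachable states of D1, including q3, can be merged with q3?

States {q1,q2} cannot be reached from the start state, so discard them.
P0 = {q0,q3,q4,q5} | {q6}.
Refine {q0,q3,q4,q5} on symbol c: members go to different blocks, giving {q0,q5} and {q3,q4}.
Stable partition: {q0,q5} | {q6} | {q3,q4} — 3 equivalence classes.
State q3 belongs to the block {q3,q4}, which has 2 states.

2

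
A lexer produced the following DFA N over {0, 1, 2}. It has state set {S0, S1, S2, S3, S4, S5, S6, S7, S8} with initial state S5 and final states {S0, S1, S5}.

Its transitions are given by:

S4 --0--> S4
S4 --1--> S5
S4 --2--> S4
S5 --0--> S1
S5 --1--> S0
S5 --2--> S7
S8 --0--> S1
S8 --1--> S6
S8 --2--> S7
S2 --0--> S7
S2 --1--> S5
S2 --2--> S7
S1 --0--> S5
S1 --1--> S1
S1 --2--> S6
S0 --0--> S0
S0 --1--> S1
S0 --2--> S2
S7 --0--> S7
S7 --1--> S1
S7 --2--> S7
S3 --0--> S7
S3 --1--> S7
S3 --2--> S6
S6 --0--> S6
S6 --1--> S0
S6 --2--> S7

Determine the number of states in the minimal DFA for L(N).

2

Reachable states from the start: {S0,S1,S2,S5,S6,S7}. Unreachable: {S3,S4,S8} — drop them.
P0 = {S0,S1,S5} | {S2,S6,S7}.
The partition is now stable with 2 blocks: {S0,S1,S5} | {S2,S6,S7}.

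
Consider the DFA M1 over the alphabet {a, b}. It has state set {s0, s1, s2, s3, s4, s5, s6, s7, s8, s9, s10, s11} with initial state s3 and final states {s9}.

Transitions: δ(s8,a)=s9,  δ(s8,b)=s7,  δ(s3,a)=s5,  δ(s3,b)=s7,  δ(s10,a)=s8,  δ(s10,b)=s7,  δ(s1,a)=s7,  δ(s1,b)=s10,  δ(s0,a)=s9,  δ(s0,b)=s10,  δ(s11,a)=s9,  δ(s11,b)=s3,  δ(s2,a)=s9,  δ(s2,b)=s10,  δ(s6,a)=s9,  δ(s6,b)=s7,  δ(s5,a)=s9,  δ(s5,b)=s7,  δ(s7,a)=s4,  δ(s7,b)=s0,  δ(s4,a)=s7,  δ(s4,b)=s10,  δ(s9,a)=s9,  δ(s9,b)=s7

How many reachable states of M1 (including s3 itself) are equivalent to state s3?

2

Reachable states from the start: {s0,s3,s4,s5,s7,s8,s9,s10}. Unreachable: {s1,s2,s6,s11} — drop them.
Start with accepting vs non-accepting: {s9} | {s0,s3,s4,s5,s7,s8,s10}.
Refine {s0,s3,s4,s5,s7,s8,s10} on symbol a: members go to different blocks, giving {s3,s4,s7,s10} and {s0,s5,s8}.
Split {s3,s4,s7,s10} by δ(·,a) → {s3,s10} and {s4,s7}.
On input b, block {s0,s5,s8} splits into {s5,s8} and {s0}.
On input b, block {s4,s7} splits into {s4} and {s7}.
No further refinement is possible. Final partition (6 blocks): {s9} | {s3,s10} | {s5,s8} | {s4} | {s0} | {s7}.
The equivalence class containing s3 is {s3,s10}, of size 2.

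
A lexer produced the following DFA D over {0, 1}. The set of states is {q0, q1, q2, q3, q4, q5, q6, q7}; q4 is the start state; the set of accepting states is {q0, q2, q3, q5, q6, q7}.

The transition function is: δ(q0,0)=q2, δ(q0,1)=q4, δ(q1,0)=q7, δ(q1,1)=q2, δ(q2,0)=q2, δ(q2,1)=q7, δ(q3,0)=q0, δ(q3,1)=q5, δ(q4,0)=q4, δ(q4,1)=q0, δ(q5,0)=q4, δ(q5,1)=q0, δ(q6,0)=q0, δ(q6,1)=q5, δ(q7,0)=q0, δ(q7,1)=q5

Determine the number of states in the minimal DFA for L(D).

5

Reachable states from the start: {q0,q2,q4,q5,q7}. Unreachable: {q1,q3,q6} — drop them.
P0 = {q0,q2,q5,q7} | {q4}.
Refine {q0,q2,q5,q7} on symbol 0: members go to different blocks, giving {q0,q2,q7} and {q5}.
Split {q0,q2,q7} by δ(·,1) → {q0} and {q2} and {q7}.
Stable partition: {q0} | {q4} | {q5} | {q2} | {q7} — 5 equivalence classes.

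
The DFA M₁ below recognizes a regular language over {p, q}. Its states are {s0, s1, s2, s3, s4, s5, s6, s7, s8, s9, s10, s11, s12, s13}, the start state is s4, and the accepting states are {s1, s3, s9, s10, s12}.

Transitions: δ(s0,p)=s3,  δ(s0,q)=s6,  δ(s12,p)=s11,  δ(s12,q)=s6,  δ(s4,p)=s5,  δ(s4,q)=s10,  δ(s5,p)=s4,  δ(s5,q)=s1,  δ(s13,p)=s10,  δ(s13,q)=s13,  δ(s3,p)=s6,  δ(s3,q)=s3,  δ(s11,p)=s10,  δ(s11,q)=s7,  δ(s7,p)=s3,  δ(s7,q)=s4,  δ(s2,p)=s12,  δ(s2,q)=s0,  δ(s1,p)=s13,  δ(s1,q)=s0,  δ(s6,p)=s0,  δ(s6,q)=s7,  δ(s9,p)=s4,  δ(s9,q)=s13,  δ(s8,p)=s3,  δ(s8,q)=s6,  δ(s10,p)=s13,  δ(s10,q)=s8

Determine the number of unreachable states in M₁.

No path from s4 leads to s2, s9, s11, s12; the other 10 states are all reachable.

4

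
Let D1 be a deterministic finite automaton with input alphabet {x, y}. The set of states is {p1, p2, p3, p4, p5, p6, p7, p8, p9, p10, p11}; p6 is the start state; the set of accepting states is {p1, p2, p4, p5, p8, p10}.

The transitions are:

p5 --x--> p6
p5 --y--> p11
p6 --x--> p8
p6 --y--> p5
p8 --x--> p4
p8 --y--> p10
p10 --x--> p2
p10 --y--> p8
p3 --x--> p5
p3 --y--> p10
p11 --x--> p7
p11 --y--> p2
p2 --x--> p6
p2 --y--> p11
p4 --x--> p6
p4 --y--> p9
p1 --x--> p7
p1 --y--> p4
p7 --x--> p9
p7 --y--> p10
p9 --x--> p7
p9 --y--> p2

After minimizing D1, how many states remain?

5

Reachable states from the start: {p2,p4,p5,p6,p7,p8,p9,p10,p11}. Unreachable: {p1,p3} — drop them.
P0 = {p2,p4,p5,p8,p10} | {p6,p7,p9,p11}.
Refine {p2,p4,p5,p8,p10} on symbol x: members go to different blocks, giving {p2,p4,p5} and {p8,p10}.
Refine {p6,p7,p9,p11} on symbol x: members go to different blocks, giving {p7,p9,p11} and {p6}.
On input y, block {p7,p9,p11} splits into {p9,p11} and {p7}.
Stable partition: {p2,p4,p5} | {p9,p11} | {p8,p10} | {p6} | {p7} — 5 equivalence classes.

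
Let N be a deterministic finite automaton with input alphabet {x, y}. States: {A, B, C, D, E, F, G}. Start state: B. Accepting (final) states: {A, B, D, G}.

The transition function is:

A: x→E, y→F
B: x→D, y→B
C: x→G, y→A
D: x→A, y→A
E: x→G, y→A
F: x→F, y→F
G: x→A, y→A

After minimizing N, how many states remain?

First remove the unreachable states {C}; 6 states remain.
P0 = {A,B,D,G} | {E,F}.
Refine {A,B,D,G} on symbol x: members go to different blocks, giving {B,D,G} and {A}.
On input x, block {B,D,G} splits into {D,G} and {B}.
Split {E,F} by δ(·,x) → {E} and {F}.
The partition is now stable with 5 blocks: {D,G} | {E} | {A} | {B} | {F}.

5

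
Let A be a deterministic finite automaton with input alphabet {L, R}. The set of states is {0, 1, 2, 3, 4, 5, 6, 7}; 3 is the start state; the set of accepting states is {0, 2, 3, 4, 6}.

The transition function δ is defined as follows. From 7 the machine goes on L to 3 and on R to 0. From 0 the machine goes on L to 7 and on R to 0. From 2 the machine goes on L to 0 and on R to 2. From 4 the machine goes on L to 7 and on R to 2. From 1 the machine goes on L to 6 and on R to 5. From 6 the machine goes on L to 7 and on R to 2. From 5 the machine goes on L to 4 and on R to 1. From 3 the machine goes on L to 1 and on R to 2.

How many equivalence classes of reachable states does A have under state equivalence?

All states are reachable from the start state.
Start with accepting vs non-accepting: {0,2,3,4,6} | {1,5,7}.
Split {0,2,3,4,6} by δ(·,L) → {0,3,4,6} and {2}.
Refine {0,3,4,6} on symbol R: members go to different blocks, giving {3,4,6} and {0}.
Split {1,5,7} by δ(·,R) → {1,5} and {7}.
Refine {3,4,6} on symbol L: members go to different blocks, giving {4,6} and {3}.
No further refinement is possible. Final partition (6 blocks): {4,6} | {1,5} | {2} | {0} | {7} | {3}.

6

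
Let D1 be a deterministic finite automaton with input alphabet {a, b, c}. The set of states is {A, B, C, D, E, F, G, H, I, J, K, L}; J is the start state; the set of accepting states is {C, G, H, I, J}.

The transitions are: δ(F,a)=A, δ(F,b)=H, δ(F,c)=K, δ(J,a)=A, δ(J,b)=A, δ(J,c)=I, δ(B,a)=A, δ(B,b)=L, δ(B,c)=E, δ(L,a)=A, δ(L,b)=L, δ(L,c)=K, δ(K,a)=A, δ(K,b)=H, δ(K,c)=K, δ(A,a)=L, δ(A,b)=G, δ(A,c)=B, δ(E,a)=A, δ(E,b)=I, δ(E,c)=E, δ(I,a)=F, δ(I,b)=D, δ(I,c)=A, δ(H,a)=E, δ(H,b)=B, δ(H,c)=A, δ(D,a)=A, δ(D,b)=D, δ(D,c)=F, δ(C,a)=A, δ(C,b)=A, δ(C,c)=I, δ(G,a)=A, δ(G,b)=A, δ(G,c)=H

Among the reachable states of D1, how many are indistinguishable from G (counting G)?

States {C} cannot be reached from the start state, so discard them.
P0 = {G,H,I,J} | {A,B,D,E,F,K,L}.
Refine {G,H,I,J} on symbol c: members go to different blocks, giving {G,J} and {H,I}.
Refine {A,B,D,E,F,K,L} on symbol b: members go to different blocks, giving {B,D,L} and {E,F,K} and {A}.
Stable partition: {G,J} | {B,D,L} | {H,I} | {E,F,K} | {A} — 5 equivalence classes.
State G belongs to the block {G,J}, which has 2 states.

2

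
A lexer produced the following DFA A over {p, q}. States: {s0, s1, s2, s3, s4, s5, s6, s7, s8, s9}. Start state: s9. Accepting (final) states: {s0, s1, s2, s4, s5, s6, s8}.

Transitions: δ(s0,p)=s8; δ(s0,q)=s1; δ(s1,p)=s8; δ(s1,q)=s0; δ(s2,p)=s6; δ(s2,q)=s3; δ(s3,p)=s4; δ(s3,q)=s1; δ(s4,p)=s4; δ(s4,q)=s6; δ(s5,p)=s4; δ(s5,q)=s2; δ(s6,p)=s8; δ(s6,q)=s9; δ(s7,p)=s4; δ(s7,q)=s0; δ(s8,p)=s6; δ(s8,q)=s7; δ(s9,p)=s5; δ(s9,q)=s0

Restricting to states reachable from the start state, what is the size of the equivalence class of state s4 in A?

2

Start with accepting vs non-accepting: {s0,s1,s2,s4,s5,s6,s8} | {s3,s7,s9}.
Refine {s0,s1,s2,s4,s5,s6,s8} on symbol q: members go to different blocks, giving {s0,s1,s4,s5} and {s2,s6,s8}.
Split {s0,s1,s4,s5} by δ(·,p) → {s0,s1} and {s4,s5}.
Stable partition: {s0,s1} | {s3,s7,s9} | {s2,s6,s8} | {s4,s5} — 4 equivalence classes.
State s4 belongs to the block {s4,s5}, which has 2 states.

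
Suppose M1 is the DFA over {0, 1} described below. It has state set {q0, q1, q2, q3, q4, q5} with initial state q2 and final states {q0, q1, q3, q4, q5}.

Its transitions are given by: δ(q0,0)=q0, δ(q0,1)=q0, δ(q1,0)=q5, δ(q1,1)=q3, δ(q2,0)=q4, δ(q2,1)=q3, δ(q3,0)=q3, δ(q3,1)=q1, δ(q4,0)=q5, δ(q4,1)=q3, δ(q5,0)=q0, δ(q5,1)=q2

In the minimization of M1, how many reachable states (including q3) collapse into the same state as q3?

All states are reachable from the start state.
Start with accepting vs non-accepting: {q0,q1,q3,q4,q5} | {q2}.
Split {q0,q1,q3,q4,q5} by δ(·,1) → {q0,q1,q3,q4} and {q5}.
On input 0, block {q0,q1,q3,q4} splits into {q0,q3} and {q1,q4}.
Refine {q0,q3} on symbol 1: members go to different blocks, giving {q0} and {q3}.
No further refinement is possible. Final partition (5 blocks): {q0} | {q2} | {q5} | {q1,q4} | {q3}.
State q3 belongs to the block {q3}, which has 1 states.

1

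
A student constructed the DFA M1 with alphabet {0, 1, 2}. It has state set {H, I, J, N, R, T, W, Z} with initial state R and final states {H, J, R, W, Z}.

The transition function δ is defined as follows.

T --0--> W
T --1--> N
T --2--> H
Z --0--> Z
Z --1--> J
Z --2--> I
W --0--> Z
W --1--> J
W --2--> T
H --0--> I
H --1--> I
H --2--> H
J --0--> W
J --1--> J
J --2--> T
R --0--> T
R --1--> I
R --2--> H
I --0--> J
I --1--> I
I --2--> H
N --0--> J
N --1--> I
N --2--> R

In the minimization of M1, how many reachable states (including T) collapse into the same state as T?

3

Every state is reachable, so we keep all 8.
P0 = {H,J,R,W,Z} | {I,N,T}.
On input 0, block {H,J,R,W,Z} splits into {J,W,Z} and {H,R}.
The partition is now stable with 3 blocks: {J,W,Z} | {I,N,T} | {H,R}.
State T belongs to the block {I,N,T}, which has 3 states.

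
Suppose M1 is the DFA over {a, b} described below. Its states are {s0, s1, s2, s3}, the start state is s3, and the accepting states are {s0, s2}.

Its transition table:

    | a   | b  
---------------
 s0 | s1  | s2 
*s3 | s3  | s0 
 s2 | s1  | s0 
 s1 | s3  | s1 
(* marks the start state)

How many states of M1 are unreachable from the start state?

Every one of the 4 states is reachable from s3.

0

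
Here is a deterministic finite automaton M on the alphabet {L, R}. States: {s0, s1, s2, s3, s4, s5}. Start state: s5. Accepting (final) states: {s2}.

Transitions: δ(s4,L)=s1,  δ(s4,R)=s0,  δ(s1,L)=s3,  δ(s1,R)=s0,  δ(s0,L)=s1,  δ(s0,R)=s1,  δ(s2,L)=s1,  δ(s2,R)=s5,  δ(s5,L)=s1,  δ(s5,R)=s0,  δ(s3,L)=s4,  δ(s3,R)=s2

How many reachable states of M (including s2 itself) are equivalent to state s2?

Every state is reachable, so we keep all 6.
Start with accepting vs non-accepting: {s2} | {s0,s1,s3,s4,s5}.
Split {s0,s1,s3,s4,s5} by δ(·,R) → {s0,s1,s4,s5} and {s3}.
Split {s0,s1,s4,s5} by δ(·,L) → {s0,s4,s5} and {s1}.
Refine {s0,s4,s5} on symbol R: members go to different blocks, giving {s4,s5} and {s0}.
The partition is now stable with 5 blocks: {s2} | {s4,s5} | {s3} | {s1} | {s0}.
The equivalence class containing s2 is {s2}, of size 1.

1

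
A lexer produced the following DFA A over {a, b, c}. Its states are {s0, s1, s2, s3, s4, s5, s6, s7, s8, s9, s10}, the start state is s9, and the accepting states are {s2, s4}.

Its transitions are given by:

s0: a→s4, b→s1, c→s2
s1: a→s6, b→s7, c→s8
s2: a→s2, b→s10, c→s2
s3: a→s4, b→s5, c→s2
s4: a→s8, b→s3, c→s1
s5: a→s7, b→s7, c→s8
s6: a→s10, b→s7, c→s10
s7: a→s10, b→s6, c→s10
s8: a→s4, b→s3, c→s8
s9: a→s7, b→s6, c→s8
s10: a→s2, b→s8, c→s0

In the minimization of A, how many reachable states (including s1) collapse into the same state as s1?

3

All states are reachable from the start state.
P0 = {s2,s4} | {s0,s1,s3,s5,s6,s7,s8,s9,s10}.
Split {s2,s4} by δ(·,a) → {s2} and {s4}.
On input a, block {s0,s1,s3,s5,s6,s7,s8,s9,s10} splits into {s1,s5,s6,s7,s9} and {s0,s3,s8} and {s10}.
Refine {s1,s5,s6,s7,s9} on symbol a: members go to different blocks, giving {s1,s5,s9} and {s6,s7}.
Refine {s0,s3,s8} on symbol b: members go to different blocks, giving {s0,s3} and {s8}.
The partition is now stable with 7 blocks: {s2} | {s1,s5,s9} | {s4} | {s0,s3} | {s10} | {s6,s7} | {s8}.
The equivalence class containing s1 is {s1,s5,s9}, of size 3.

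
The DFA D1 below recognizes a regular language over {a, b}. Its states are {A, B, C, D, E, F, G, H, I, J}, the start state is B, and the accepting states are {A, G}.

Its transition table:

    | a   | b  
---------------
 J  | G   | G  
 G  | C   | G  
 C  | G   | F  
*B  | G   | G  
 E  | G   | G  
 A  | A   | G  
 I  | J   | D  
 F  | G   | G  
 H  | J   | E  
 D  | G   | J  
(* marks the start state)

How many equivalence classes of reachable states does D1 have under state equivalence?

3

First remove the unreachable states {A,D,E,H,I,J}; 4 states remain.
Start with accepting vs non-accepting: {G} | {B,C,F}.
Split {B,C,F} by δ(·,b) → {B,F} and {C}.
The partition is now stable with 3 blocks: {G} | {B,F} | {C}.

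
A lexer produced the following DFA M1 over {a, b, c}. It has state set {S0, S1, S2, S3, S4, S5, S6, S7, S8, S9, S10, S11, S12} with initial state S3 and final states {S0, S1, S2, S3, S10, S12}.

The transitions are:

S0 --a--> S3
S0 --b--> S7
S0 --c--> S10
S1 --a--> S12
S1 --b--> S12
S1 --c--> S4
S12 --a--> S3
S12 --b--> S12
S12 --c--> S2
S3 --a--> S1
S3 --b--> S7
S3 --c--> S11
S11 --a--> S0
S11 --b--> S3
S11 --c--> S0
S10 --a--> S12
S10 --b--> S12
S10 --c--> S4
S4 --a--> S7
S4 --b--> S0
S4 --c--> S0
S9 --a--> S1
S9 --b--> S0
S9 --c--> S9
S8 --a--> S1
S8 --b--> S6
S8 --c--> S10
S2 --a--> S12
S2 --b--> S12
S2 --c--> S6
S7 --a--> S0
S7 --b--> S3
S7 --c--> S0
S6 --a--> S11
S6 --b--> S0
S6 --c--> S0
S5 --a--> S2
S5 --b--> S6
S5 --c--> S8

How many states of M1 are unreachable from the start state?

3

BFS from S3 reaches {S0, S1, S2, S3, S4, S6, S7, S10, S11, S12}; the 3 state(s) S5, S8, S9 are never visited.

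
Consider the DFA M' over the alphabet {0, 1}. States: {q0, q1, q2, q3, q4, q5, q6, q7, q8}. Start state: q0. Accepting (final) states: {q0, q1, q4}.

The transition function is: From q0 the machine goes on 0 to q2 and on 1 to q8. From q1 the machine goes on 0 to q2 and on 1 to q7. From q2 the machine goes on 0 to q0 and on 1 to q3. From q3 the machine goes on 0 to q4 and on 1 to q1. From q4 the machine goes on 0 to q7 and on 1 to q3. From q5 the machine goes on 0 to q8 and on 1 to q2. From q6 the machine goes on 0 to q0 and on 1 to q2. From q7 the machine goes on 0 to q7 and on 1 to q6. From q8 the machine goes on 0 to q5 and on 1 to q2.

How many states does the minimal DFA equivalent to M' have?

8

All states are reachable from the start state.
P0 = {q0,q1,q4} | {q2,q3,q5,q6,q7,q8}.
Refine {q2,q3,q5,q6,q7,q8} on symbol 0: members go to different blocks, giving {q2,q3,q6} and {q5,q7,q8}.
Refine {q0,q1,q4} on symbol 0: members go to different blocks, giving {q0,q1} and {q4}.
Split {q2,q3,q6} by δ(·,0) → {q2,q6} and {q3}.
Refine {q2,q6} on symbol 1: members go to different blocks, giving {q2} and {q6}.
Split {q5,q7,q8} by δ(·,1) → {q5,q8} and {q7}.
On input 1, block {q0,q1} splits into {q0} and {q1}.
The partition is now stable with 8 blocks: {q0} | {q2} | {q5,q8} | {q4} | {q3} | {q6} | {q7} | {q1}.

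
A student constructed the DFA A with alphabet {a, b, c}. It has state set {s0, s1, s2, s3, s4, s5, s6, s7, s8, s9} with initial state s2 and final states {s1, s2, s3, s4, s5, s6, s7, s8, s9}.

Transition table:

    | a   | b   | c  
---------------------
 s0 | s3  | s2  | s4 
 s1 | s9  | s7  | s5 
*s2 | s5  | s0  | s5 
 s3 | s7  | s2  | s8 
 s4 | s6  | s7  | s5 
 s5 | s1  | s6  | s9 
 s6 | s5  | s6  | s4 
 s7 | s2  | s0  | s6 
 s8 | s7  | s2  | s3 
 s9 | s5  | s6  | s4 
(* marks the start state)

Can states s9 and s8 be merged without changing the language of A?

No

P0 = {s1,s2,s3,s4,s5,s6,s7,s8,s9} | {s0}.
Split {s1,s2,s3,s4,s5,s6,s7,s8,s9} by δ(·,b) → {s1,s3,s4,s5,s6,s8,s9} and {s2,s7}.
On input a, block {s1,s3,s4,s5,s6,s8,s9} splits into {s1,s4,s5,s6,s9} and {s3,s8}.
Refine {s1,s4,s5,s6,s9} on symbol b: members go to different blocks, giving {s5,s6,s9} and {s1,s4}.
Split {s5,s6,s9} by δ(·,a) → {s6,s9} and {s5}.
Refine {s2,s7} on symbol a: members go to different blocks, giving {s2} and {s7}.
Stable partition: {s6,s9} | {s0} | {s2} | {s3,s8} | {s1,s4} | {s5} | {s7} — 7 equivalence classes.
s9 and s8 end up in different blocks, so they are distinguishable. For instance, the string 'ab' is accepted from only s9.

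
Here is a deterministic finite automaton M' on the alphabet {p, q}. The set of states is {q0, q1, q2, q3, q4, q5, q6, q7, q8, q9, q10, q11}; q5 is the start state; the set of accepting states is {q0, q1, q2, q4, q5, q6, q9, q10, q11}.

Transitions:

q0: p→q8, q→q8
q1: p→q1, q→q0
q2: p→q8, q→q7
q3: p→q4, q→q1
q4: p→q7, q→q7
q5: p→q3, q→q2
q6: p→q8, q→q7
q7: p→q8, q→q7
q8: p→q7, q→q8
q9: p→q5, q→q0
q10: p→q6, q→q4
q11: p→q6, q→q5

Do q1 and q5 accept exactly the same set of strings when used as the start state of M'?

No

Reachable states from the start: {q0,q1,q2,q3,q4,q5,q7,q8}. Unreachable: {q6,q9,q10,q11} — drop them.
P0 = {q0,q1,q2,q4,q5} | {q3,q7,q8}.
Refine {q0,q1,q2,q4,q5} on symbol p: members go to different blocks, giving {q0,q2,q4,q5} and {q1}.
On input q, block {q0,q2,q4,q5} splits into {q0,q2,q4} and {q5}.
Split {q3,q7,q8} by δ(·,p) → {q7,q8} and {q3}.
No further refinement is possible. Final partition (5 blocks): {q0,q2,q4} | {q7,q8} | {q1} | {q5} | {q3}.
q1 and q5 end up in different blocks, so they are distinguishable. For instance, the string 'p' is accepted from only q1.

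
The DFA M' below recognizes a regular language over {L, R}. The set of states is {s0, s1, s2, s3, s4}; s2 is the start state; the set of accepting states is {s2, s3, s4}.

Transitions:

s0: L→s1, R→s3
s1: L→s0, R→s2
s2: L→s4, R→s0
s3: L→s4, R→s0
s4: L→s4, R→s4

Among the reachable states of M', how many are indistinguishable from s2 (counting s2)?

2

All states are reachable from the start state.
P0 = {s2,s3,s4} | {s0,s1}.
Refine {s2,s3,s4} on symbol R: members go to different blocks, giving {s2,s3} and {s4}.
The partition is now stable with 3 blocks: {s2,s3} | {s0,s1} | {s4}.
The equivalence class containing s2 is {s2,s3}, of size 2.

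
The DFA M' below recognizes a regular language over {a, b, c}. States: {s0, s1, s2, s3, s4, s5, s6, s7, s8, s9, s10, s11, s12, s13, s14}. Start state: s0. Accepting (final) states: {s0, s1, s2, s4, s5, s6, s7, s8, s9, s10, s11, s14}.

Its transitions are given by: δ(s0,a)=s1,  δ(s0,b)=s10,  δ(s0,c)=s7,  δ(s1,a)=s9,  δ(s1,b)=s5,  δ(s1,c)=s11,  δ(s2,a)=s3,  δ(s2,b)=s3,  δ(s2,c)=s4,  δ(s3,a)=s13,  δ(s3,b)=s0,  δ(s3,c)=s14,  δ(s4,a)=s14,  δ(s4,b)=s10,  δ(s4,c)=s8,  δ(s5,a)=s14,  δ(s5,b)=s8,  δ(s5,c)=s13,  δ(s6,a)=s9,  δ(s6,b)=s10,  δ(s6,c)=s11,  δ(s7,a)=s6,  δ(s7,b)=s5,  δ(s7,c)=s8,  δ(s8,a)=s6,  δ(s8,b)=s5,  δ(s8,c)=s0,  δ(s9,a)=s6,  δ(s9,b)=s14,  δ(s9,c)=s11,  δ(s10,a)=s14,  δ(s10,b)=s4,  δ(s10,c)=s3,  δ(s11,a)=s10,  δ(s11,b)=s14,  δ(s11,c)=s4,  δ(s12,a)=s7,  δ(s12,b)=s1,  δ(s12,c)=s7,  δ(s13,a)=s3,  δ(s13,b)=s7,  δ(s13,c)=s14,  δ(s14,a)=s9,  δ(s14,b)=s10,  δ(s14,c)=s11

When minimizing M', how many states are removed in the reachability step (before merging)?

BFS from s0 reaches {s0, s1, s3, s4, s5, s6, s7, s8, s9, s10, s11, s13, s14}; the 2 state(s) s2, s12 are never visited.

2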